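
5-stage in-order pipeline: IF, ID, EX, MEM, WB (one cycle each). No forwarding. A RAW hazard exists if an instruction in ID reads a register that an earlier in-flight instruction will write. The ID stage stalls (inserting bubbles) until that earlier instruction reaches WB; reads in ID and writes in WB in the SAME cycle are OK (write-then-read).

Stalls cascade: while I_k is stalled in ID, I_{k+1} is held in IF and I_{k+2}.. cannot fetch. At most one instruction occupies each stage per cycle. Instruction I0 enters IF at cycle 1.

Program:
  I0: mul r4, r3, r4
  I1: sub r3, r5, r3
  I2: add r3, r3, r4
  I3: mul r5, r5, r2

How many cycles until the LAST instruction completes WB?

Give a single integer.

Answer: 10

Derivation:
I0 mul r4 <- r3,r4: IF@1 ID@2 stall=0 (-) EX@3 MEM@4 WB@5
I1 sub r3 <- r5,r3: IF@2 ID@3 stall=0 (-) EX@4 MEM@5 WB@6
I2 add r3 <- r3,r4: IF@3 ID@4 stall=2 (RAW on I1.r3 (WB@6)) EX@7 MEM@8 WB@9
I3 mul r5 <- r5,r2: IF@4 ID@7 stall=0 (-) EX@8 MEM@9 WB@10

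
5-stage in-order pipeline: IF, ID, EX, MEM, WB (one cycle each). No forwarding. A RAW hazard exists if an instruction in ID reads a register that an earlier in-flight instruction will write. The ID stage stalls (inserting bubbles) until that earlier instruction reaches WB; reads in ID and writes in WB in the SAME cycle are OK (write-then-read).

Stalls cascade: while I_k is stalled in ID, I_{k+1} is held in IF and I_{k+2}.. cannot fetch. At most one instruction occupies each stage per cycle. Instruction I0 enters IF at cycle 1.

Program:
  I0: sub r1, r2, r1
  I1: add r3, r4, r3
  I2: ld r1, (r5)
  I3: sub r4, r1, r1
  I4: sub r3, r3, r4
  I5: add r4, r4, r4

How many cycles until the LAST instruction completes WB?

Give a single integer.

I0 sub r1 <- r2,r1: IF@1 ID@2 stall=0 (-) EX@3 MEM@4 WB@5
I1 add r3 <- r4,r3: IF@2 ID@3 stall=0 (-) EX@4 MEM@5 WB@6
I2 ld r1 <- r5: IF@3 ID@4 stall=0 (-) EX@5 MEM@6 WB@7
I3 sub r4 <- r1,r1: IF@4 ID@5 stall=2 (RAW on I2.r1 (WB@7)) EX@8 MEM@9 WB@10
I4 sub r3 <- r3,r4: IF@5 ID@8 stall=2 (RAW on I3.r4 (WB@10)) EX@11 MEM@12 WB@13
I5 add r4 <- r4,r4: IF@8 ID@11 stall=0 (-) EX@12 MEM@13 WB@14

Answer: 14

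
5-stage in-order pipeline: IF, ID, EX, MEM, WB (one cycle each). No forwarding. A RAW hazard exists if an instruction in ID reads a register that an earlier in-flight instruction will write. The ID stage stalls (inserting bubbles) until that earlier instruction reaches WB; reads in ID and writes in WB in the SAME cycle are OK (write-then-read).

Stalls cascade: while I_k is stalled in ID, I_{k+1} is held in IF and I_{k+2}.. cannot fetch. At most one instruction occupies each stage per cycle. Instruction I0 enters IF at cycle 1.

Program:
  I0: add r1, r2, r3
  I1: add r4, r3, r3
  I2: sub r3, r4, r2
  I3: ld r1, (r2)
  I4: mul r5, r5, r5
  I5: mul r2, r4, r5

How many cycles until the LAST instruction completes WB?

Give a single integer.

I0 add r1 <- r2,r3: IF@1 ID@2 stall=0 (-) EX@3 MEM@4 WB@5
I1 add r4 <- r3,r3: IF@2 ID@3 stall=0 (-) EX@4 MEM@5 WB@6
I2 sub r3 <- r4,r2: IF@3 ID@4 stall=2 (RAW on I1.r4 (WB@6)) EX@7 MEM@8 WB@9
I3 ld r1 <- r2: IF@4 ID@7 stall=0 (-) EX@8 MEM@9 WB@10
I4 mul r5 <- r5,r5: IF@7 ID@8 stall=0 (-) EX@9 MEM@10 WB@11
I5 mul r2 <- r4,r5: IF@8 ID@9 stall=2 (RAW on I4.r5 (WB@11)) EX@12 MEM@13 WB@14

Answer: 14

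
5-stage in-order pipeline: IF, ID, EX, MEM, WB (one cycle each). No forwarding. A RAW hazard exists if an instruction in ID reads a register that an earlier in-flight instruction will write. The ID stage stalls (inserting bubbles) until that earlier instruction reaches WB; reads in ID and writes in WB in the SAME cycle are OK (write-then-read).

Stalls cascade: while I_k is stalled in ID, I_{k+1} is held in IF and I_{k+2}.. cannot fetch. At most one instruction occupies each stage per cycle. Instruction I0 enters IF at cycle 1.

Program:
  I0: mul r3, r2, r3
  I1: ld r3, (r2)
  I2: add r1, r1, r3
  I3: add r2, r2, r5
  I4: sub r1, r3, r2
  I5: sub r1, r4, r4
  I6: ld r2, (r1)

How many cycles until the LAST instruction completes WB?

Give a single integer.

Answer: 17

Derivation:
I0 mul r3 <- r2,r3: IF@1 ID@2 stall=0 (-) EX@3 MEM@4 WB@5
I1 ld r3 <- r2: IF@2 ID@3 stall=0 (-) EX@4 MEM@5 WB@6
I2 add r1 <- r1,r3: IF@3 ID@4 stall=2 (RAW on I1.r3 (WB@6)) EX@7 MEM@8 WB@9
I3 add r2 <- r2,r5: IF@4 ID@7 stall=0 (-) EX@8 MEM@9 WB@10
I4 sub r1 <- r3,r2: IF@7 ID@8 stall=2 (RAW on I3.r2 (WB@10)) EX@11 MEM@12 WB@13
I5 sub r1 <- r4,r4: IF@8 ID@11 stall=0 (-) EX@12 MEM@13 WB@14
I6 ld r2 <- r1: IF@11 ID@12 stall=2 (RAW on I5.r1 (WB@14)) EX@15 MEM@16 WB@17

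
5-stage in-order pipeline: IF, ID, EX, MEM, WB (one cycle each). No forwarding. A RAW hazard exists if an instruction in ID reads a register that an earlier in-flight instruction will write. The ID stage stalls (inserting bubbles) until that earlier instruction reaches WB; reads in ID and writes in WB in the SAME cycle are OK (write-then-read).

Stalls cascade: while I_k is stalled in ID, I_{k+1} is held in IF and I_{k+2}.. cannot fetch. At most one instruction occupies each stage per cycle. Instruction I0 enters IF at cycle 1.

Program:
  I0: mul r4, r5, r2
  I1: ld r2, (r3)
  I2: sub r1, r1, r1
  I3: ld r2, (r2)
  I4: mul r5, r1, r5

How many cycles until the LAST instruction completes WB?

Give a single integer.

Answer: 10

Derivation:
I0 mul r4 <- r5,r2: IF@1 ID@2 stall=0 (-) EX@3 MEM@4 WB@5
I1 ld r2 <- r3: IF@2 ID@3 stall=0 (-) EX@4 MEM@5 WB@6
I2 sub r1 <- r1,r1: IF@3 ID@4 stall=0 (-) EX@5 MEM@6 WB@7
I3 ld r2 <- r2: IF@4 ID@5 stall=1 (RAW on I1.r2 (WB@6)) EX@7 MEM@8 WB@9
I4 mul r5 <- r1,r5: IF@5 ID@7 stall=0 (-) EX@8 MEM@9 WB@10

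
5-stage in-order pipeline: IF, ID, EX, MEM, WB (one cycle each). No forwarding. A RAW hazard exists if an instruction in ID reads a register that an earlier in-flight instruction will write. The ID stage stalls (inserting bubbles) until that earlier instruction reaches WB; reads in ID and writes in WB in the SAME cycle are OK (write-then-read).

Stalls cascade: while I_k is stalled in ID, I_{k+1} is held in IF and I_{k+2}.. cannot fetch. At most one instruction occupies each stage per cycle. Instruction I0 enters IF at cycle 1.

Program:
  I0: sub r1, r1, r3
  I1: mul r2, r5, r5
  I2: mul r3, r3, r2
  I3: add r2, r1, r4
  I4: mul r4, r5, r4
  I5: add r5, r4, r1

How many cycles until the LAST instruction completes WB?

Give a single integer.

Answer: 14

Derivation:
I0 sub r1 <- r1,r3: IF@1 ID@2 stall=0 (-) EX@3 MEM@4 WB@5
I1 mul r2 <- r5,r5: IF@2 ID@3 stall=0 (-) EX@4 MEM@5 WB@6
I2 mul r3 <- r3,r2: IF@3 ID@4 stall=2 (RAW on I1.r2 (WB@6)) EX@7 MEM@8 WB@9
I3 add r2 <- r1,r4: IF@4 ID@7 stall=0 (-) EX@8 MEM@9 WB@10
I4 mul r4 <- r5,r4: IF@7 ID@8 stall=0 (-) EX@9 MEM@10 WB@11
I5 add r5 <- r4,r1: IF@8 ID@9 stall=2 (RAW on I4.r4 (WB@11)) EX@12 MEM@13 WB@14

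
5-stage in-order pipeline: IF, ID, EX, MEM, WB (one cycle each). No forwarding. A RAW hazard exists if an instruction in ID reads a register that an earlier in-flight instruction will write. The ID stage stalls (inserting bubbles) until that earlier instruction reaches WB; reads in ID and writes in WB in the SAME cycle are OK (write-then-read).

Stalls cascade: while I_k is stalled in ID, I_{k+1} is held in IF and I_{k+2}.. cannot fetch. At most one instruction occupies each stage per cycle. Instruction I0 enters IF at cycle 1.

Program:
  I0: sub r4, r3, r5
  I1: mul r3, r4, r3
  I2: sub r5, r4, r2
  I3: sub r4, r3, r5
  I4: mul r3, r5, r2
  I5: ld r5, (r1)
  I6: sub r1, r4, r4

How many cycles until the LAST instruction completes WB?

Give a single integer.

I0 sub r4 <- r3,r5: IF@1 ID@2 stall=0 (-) EX@3 MEM@4 WB@5
I1 mul r3 <- r4,r3: IF@2 ID@3 stall=2 (RAW on I0.r4 (WB@5)) EX@6 MEM@7 WB@8
I2 sub r5 <- r4,r2: IF@3 ID@6 stall=0 (-) EX@7 MEM@8 WB@9
I3 sub r4 <- r3,r5: IF@6 ID@7 stall=2 (RAW on I2.r5 (WB@9)) EX@10 MEM@11 WB@12
I4 mul r3 <- r5,r2: IF@7 ID@10 stall=0 (-) EX@11 MEM@12 WB@13
I5 ld r5 <- r1: IF@10 ID@11 stall=0 (-) EX@12 MEM@13 WB@14
I6 sub r1 <- r4,r4: IF@11 ID@12 stall=0 (-) EX@13 MEM@14 WB@15

Answer: 15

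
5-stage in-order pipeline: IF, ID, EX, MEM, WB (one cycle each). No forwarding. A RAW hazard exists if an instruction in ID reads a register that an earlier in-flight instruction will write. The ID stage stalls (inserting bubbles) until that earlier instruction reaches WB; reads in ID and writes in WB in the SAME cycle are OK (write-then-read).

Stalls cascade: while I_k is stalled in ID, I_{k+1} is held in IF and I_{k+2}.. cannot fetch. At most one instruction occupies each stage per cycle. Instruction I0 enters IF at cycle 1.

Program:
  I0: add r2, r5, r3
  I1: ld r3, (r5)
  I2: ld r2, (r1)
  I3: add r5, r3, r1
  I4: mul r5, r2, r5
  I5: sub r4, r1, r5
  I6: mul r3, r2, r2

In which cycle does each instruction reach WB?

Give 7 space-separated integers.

Answer: 5 6 7 9 12 15 16

Derivation:
I0 add r2 <- r5,r3: IF@1 ID@2 stall=0 (-) EX@3 MEM@4 WB@5
I1 ld r3 <- r5: IF@2 ID@3 stall=0 (-) EX@4 MEM@5 WB@6
I2 ld r2 <- r1: IF@3 ID@4 stall=0 (-) EX@5 MEM@6 WB@7
I3 add r5 <- r3,r1: IF@4 ID@5 stall=1 (RAW on I1.r3 (WB@6)) EX@7 MEM@8 WB@9
I4 mul r5 <- r2,r5: IF@5 ID@7 stall=2 (RAW on I3.r5 (WB@9)) EX@10 MEM@11 WB@12
I5 sub r4 <- r1,r5: IF@7 ID@10 stall=2 (RAW on I4.r5 (WB@12)) EX@13 MEM@14 WB@15
I6 mul r3 <- r2,r2: IF@10 ID@13 stall=0 (-) EX@14 MEM@15 WB@16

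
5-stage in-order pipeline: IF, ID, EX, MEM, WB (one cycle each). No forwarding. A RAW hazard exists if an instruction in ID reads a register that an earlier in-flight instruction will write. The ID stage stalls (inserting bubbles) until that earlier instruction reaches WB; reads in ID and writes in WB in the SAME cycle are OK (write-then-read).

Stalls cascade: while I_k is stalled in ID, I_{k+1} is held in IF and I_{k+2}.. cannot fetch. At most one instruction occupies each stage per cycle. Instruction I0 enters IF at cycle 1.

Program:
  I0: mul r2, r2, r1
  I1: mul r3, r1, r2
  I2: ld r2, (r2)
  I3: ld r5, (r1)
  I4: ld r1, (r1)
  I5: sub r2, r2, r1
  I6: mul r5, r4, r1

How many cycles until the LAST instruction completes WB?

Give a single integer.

Answer: 15

Derivation:
I0 mul r2 <- r2,r1: IF@1 ID@2 stall=0 (-) EX@3 MEM@4 WB@5
I1 mul r3 <- r1,r2: IF@2 ID@3 stall=2 (RAW on I0.r2 (WB@5)) EX@6 MEM@7 WB@8
I2 ld r2 <- r2: IF@3 ID@6 stall=0 (-) EX@7 MEM@8 WB@9
I3 ld r5 <- r1: IF@6 ID@7 stall=0 (-) EX@8 MEM@9 WB@10
I4 ld r1 <- r1: IF@7 ID@8 stall=0 (-) EX@9 MEM@10 WB@11
I5 sub r2 <- r2,r1: IF@8 ID@9 stall=2 (RAW on I4.r1 (WB@11)) EX@12 MEM@13 WB@14
I6 mul r5 <- r4,r1: IF@9 ID@12 stall=0 (-) EX@13 MEM@14 WB@15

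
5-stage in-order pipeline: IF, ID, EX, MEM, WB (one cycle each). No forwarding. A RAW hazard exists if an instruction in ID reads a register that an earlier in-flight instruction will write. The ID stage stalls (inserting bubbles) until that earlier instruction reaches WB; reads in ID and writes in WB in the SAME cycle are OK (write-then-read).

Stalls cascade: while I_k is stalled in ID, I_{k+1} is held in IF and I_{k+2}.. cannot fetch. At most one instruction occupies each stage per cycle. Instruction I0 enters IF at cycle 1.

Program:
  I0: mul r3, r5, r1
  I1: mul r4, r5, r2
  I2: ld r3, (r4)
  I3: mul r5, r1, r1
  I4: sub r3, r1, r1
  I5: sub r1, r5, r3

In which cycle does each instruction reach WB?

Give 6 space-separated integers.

I0 mul r3 <- r5,r1: IF@1 ID@2 stall=0 (-) EX@3 MEM@4 WB@5
I1 mul r4 <- r5,r2: IF@2 ID@3 stall=0 (-) EX@4 MEM@5 WB@6
I2 ld r3 <- r4: IF@3 ID@4 stall=2 (RAW on I1.r4 (WB@6)) EX@7 MEM@8 WB@9
I3 mul r5 <- r1,r1: IF@4 ID@7 stall=0 (-) EX@8 MEM@9 WB@10
I4 sub r3 <- r1,r1: IF@7 ID@8 stall=0 (-) EX@9 MEM@10 WB@11
I5 sub r1 <- r5,r3: IF@8 ID@9 stall=2 (RAW on I4.r3 (WB@11)) EX@12 MEM@13 WB@14

Answer: 5 6 9 10 11 14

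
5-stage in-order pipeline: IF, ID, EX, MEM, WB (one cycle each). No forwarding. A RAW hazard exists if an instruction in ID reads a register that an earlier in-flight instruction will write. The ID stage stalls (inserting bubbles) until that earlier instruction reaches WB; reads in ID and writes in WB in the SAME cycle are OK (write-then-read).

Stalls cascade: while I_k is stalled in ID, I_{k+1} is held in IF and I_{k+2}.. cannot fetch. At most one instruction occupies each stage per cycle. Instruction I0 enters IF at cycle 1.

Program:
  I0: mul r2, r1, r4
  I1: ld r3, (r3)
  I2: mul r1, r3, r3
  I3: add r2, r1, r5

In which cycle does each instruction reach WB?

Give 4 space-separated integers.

I0 mul r2 <- r1,r4: IF@1 ID@2 stall=0 (-) EX@3 MEM@4 WB@5
I1 ld r3 <- r3: IF@2 ID@3 stall=0 (-) EX@4 MEM@5 WB@6
I2 mul r1 <- r3,r3: IF@3 ID@4 stall=2 (RAW on I1.r3 (WB@6)) EX@7 MEM@8 WB@9
I3 add r2 <- r1,r5: IF@4 ID@7 stall=2 (RAW on I2.r1 (WB@9)) EX@10 MEM@11 WB@12

Answer: 5 6 9 12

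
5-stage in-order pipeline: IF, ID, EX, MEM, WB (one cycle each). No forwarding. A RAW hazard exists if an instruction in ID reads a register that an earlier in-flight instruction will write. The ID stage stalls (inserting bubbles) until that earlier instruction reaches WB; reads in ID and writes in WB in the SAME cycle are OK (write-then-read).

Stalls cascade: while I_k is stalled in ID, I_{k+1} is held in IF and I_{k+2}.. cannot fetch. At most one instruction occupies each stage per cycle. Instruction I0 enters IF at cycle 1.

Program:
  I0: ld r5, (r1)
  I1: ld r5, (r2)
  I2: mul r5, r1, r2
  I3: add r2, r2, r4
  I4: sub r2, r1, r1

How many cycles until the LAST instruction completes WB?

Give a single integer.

I0 ld r5 <- r1: IF@1 ID@2 stall=0 (-) EX@3 MEM@4 WB@5
I1 ld r5 <- r2: IF@2 ID@3 stall=0 (-) EX@4 MEM@5 WB@6
I2 mul r5 <- r1,r2: IF@3 ID@4 stall=0 (-) EX@5 MEM@6 WB@7
I3 add r2 <- r2,r4: IF@4 ID@5 stall=0 (-) EX@6 MEM@7 WB@8
I4 sub r2 <- r1,r1: IF@5 ID@6 stall=0 (-) EX@7 MEM@8 WB@9

Answer: 9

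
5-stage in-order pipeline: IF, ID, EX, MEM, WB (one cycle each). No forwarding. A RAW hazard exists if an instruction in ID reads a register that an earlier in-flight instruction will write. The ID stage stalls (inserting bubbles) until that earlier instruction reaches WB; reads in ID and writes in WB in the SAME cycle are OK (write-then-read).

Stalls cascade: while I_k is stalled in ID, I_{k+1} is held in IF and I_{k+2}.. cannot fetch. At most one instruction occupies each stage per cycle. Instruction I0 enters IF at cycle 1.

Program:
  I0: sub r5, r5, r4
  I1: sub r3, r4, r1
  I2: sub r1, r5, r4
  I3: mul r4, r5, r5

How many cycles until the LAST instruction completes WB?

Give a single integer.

Answer: 9

Derivation:
I0 sub r5 <- r5,r4: IF@1 ID@2 stall=0 (-) EX@3 MEM@4 WB@5
I1 sub r3 <- r4,r1: IF@2 ID@3 stall=0 (-) EX@4 MEM@5 WB@6
I2 sub r1 <- r5,r4: IF@3 ID@4 stall=1 (RAW on I0.r5 (WB@5)) EX@6 MEM@7 WB@8
I3 mul r4 <- r5,r5: IF@4 ID@6 stall=0 (-) EX@7 MEM@8 WB@9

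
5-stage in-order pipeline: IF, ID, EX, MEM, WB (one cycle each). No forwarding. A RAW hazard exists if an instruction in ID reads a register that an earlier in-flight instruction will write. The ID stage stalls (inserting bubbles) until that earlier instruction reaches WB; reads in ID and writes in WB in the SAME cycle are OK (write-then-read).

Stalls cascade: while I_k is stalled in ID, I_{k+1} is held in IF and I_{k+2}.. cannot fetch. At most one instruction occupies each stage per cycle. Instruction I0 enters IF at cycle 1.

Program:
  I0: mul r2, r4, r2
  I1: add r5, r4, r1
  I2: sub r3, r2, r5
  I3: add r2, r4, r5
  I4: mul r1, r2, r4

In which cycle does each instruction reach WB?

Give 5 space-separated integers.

Answer: 5 6 9 10 13

Derivation:
I0 mul r2 <- r4,r2: IF@1 ID@2 stall=0 (-) EX@3 MEM@4 WB@5
I1 add r5 <- r4,r1: IF@2 ID@3 stall=0 (-) EX@4 MEM@5 WB@6
I2 sub r3 <- r2,r5: IF@3 ID@4 stall=2 (RAW on I1.r5 (WB@6)) EX@7 MEM@8 WB@9
I3 add r2 <- r4,r5: IF@4 ID@7 stall=0 (-) EX@8 MEM@9 WB@10
I4 mul r1 <- r2,r4: IF@7 ID@8 stall=2 (RAW on I3.r2 (WB@10)) EX@11 MEM@12 WB@13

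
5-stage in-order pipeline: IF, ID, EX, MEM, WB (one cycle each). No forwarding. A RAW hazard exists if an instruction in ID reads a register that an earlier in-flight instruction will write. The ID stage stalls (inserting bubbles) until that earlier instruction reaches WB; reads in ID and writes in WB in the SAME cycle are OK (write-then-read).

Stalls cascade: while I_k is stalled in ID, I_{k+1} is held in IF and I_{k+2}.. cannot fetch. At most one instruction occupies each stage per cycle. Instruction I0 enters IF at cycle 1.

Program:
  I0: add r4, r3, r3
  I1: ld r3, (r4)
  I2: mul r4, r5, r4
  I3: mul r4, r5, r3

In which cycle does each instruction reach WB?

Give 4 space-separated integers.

I0 add r4 <- r3,r3: IF@1 ID@2 stall=0 (-) EX@3 MEM@4 WB@5
I1 ld r3 <- r4: IF@2 ID@3 stall=2 (RAW on I0.r4 (WB@5)) EX@6 MEM@7 WB@8
I2 mul r4 <- r5,r4: IF@3 ID@6 stall=0 (-) EX@7 MEM@8 WB@9
I3 mul r4 <- r5,r3: IF@6 ID@7 stall=1 (RAW on I1.r3 (WB@8)) EX@9 MEM@10 WB@11

Answer: 5 8 9 11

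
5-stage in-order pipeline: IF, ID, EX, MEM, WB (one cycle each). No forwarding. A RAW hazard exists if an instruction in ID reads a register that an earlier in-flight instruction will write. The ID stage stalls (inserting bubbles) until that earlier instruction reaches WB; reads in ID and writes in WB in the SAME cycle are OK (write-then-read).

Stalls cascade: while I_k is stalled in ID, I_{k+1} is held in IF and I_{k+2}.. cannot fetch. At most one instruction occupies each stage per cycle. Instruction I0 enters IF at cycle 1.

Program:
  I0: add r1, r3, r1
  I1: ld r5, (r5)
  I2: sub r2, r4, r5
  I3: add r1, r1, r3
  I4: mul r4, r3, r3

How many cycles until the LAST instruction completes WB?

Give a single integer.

I0 add r1 <- r3,r1: IF@1 ID@2 stall=0 (-) EX@3 MEM@4 WB@5
I1 ld r5 <- r5: IF@2 ID@3 stall=0 (-) EX@4 MEM@5 WB@6
I2 sub r2 <- r4,r5: IF@3 ID@4 stall=2 (RAW on I1.r5 (WB@6)) EX@7 MEM@8 WB@9
I3 add r1 <- r1,r3: IF@4 ID@7 stall=0 (-) EX@8 MEM@9 WB@10
I4 mul r4 <- r3,r3: IF@7 ID@8 stall=0 (-) EX@9 MEM@10 WB@11

Answer: 11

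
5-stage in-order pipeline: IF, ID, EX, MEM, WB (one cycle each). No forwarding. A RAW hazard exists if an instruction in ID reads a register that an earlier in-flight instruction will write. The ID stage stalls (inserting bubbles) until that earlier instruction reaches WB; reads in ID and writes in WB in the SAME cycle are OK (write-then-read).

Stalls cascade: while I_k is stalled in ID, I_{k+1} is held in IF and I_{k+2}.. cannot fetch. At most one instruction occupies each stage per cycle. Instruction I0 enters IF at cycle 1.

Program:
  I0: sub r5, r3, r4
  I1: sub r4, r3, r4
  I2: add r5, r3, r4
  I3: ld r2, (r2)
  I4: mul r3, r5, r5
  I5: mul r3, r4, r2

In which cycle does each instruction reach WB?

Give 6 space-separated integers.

Answer: 5 6 9 10 12 13

Derivation:
I0 sub r5 <- r3,r4: IF@1 ID@2 stall=0 (-) EX@3 MEM@4 WB@5
I1 sub r4 <- r3,r4: IF@2 ID@3 stall=0 (-) EX@4 MEM@5 WB@6
I2 add r5 <- r3,r4: IF@3 ID@4 stall=2 (RAW on I1.r4 (WB@6)) EX@7 MEM@8 WB@9
I3 ld r2 <- r2: IF@4 ID@7 stall=0 (-) EX@8 MEM@9 WB@10
I4 mul r3 <- r5,r5: IF@7 ID@8 stall=1 (RAW on I2.r5 (WB@9)) EX@10 MEM@11 WB@12
I5 mul r3 <- r4,r2: IF@8 ID@10 stall=0 (-) EX@11 MEM@12 WB@13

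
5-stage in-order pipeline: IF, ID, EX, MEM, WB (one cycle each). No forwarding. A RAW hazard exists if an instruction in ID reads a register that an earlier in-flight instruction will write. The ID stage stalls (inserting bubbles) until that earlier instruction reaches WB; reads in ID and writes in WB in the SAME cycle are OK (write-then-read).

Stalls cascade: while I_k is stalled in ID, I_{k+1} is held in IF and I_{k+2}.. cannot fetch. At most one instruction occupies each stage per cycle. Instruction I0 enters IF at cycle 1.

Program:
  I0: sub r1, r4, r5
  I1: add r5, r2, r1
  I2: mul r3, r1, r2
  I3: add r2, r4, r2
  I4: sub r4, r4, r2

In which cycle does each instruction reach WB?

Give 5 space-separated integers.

I0 sub r1 <- r4,r5: IF@1 ID@2 stall=0 (-) EX@3 MEM@4 WB@5
I1 add r5 <- r2,r1: IF@2 ID@3 stall=2 (RAW on I0.r1 (WB@5)) EX@6 MEM@7 WB@8
I2 mul r3 <- r1,r2: IF@3 ID@6 stall=0 (-) EX@7 MEM@8 WB@9
I3 add r2 <- r4,r2: IF@6 ID@7 stall=0 (-) EX@8 MEM@9 WB@10
I4 sub r4 <- r4,r2: IF@7 ID@8 stall=2 (RAW on I3.r2 (WB@10)) EX@11 MEM@12 WB@13

Answer: 5 8 9 10 13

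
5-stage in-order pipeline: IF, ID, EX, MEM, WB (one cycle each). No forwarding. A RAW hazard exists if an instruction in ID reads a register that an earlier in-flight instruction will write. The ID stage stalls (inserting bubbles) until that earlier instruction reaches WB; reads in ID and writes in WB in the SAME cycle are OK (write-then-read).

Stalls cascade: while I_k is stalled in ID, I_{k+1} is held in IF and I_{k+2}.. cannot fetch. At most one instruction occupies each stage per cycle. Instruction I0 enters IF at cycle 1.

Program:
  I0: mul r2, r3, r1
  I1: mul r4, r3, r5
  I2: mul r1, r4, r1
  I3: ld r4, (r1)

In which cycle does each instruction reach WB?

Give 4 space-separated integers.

I0 mul r2 <- r3,r1: IF@1 ID@2 stall=0 (-) EX@3 MEM@4 WB@5
I1 mul r4 <- r3,r5: IF@2 ID@3 stall=0 (-) EX@4 MEM@5 WB@6
I2 mul r1 <- r4,r1: IF@3 ID@4 stall=2 (RAW on I1.r4 (WB@6)) EX@7 MEM@8 WB@9
I3 ld r4 <- r1: IF@4 ID@7 stall=2 (RAW on I2.r1 (WB@9)) EX@10 MEM@11 WB@12

Answer: 5 6 9 12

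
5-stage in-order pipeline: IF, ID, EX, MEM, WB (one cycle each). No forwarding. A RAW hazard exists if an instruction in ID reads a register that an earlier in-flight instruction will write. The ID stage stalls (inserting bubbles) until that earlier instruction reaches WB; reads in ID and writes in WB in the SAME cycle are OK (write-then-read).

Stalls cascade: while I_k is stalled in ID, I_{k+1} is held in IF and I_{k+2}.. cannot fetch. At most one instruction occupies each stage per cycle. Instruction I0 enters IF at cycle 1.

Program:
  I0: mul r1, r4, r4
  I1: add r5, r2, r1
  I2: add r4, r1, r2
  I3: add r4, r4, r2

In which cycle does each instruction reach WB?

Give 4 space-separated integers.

I0 mul r1 <- r4,r4: IF@1 ID@2 stall=0 (-) EX@3 MEM@4 WB@5
I1 add r5 <- r2,r1: IF@2 ID@3 stall=2 (RAW on I0.r1 (WB@5)) EX@6 MEM@7 WB@8
I2 add r4 <- r1,r2: IF@3 ID@6 stall=0 (-) EX@7 MEM@8 WB@9
I3 add r4 <- r4,r2: IF@6 ID@7 stall=2 (RAW on I2.r4 (WB@9)) EX@10 MEM@11 WB@12

Answer: 5 8 9 12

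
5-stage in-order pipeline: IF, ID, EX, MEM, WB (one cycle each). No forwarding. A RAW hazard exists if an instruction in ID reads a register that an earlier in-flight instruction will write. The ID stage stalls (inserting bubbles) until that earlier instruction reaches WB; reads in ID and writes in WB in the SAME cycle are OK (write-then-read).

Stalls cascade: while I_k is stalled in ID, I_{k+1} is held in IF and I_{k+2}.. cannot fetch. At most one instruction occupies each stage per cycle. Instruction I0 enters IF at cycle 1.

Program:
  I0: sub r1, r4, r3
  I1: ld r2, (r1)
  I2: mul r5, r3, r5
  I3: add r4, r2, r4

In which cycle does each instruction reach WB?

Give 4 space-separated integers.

Answer: 5 8 9 11

Derivation:
I0 sub r1 <- r4,r3: IF@1 ID@2 stall=0 (-) EX@3 MEM@4 WB@5
I1 ld r2 <- r1: IF@2 ID@3 stall=2 (RAW on I0.r1 (WB@5)) EX@6 MEM@7 WB@8
I2 mul r5 <- r3,r5: IF@3 ID@6 stall=0 (-) EX@7 MEM@8 WB@9
I3 add r4 <- r2,r4: IF@6 ID@7 stall=1 (RAW on I1.r2 (WB@8)) EX@9 MEM@10 WB@11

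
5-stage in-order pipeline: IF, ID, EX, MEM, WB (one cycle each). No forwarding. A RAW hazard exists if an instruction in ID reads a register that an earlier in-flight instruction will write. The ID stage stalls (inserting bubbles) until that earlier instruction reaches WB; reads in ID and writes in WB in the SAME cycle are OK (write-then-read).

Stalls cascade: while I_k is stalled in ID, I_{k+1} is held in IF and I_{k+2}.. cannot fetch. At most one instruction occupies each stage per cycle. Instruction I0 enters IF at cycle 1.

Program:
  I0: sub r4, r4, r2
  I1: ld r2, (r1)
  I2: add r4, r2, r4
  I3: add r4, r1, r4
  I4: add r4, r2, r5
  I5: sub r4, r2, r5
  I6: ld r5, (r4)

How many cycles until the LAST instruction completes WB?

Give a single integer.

Answer: 17

Derivation:
I0 sub r4 <- r4,r2: IF@1 ID@2 stall=0 (-) EX@3 MEM@4 WB@5
I1 ld r2 <- r1: IF@2 ID@3 stall=0 (-) EX@4 MEM@5 WB@6
I2 add r4 <- r2,r4: IF@3 ID@4 stall=2 (RAW on I1.r2 (WB@6)) EX@7 MEM@8 WB@9
I3 add r4 <- r1,r4: IF@4 ID@7 stall=2 (RAW on I2.r4 (WB@9)) EX@10 MEM@11 WB@12
I4 add r4 <- r2,r5: IF@7 ID@10 stall=0 (-) EX@11 MEM@12 WB@13
I5 sub r4 <- r2,r5: IF@10 ID@11 stall=0 (-) EX@12 MEM@13 WB@14
I6 ld r5 <- r4: IF@11 ID@12 stall=2 (RAW on I5.r4 (WB@14)) EX@15 MEM@16 WB@17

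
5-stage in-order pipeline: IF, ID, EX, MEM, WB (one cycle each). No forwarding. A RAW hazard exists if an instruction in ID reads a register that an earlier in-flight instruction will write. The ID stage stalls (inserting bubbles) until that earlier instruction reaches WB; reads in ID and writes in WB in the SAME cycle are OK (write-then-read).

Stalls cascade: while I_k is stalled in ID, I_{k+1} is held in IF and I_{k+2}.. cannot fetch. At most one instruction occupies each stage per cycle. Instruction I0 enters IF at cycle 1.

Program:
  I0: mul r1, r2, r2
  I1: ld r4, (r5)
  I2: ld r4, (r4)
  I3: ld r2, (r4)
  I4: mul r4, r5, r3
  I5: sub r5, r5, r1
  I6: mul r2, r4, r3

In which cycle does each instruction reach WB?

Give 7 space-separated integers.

Answer: 5 6 9 12 13 14 16

Derivation:
I0 mul r1 <- r2,r2: IF@1 ID@2 stall=0 (-) EX@3 MEM@4 WB@5
I1 ld r4 <- r5: IF@2 ID@3 stall=0 (-) EX@4 MEM@5 WB@6
I2 ld r4 <- r4: IF@3 ID@4 stall=2 (RAW on I1.r4 (WB@6)) EX@7 MEM@8 WB@9
I3 ld r2 <- r4: IF@4 ID@7 stall=2 (RAW on I2.r4 (WB@9)) EX@10 MEM@11 WB@12
I4 mul r4 <- r5,r3: IF@7 ID@10 stall=0 (-) EX@11 MEM@12 WB@13
I5 sub r5 <- r5,r1: IF@10 ID@11 stall=0 (-) EX@12 MEM@13 WB@14
I6 mul r2 <- r4,r3: IF@11 ID@12 stall=1 (RAW on I4.r4 (WB@13)) EX@14 MEM@15 WB@16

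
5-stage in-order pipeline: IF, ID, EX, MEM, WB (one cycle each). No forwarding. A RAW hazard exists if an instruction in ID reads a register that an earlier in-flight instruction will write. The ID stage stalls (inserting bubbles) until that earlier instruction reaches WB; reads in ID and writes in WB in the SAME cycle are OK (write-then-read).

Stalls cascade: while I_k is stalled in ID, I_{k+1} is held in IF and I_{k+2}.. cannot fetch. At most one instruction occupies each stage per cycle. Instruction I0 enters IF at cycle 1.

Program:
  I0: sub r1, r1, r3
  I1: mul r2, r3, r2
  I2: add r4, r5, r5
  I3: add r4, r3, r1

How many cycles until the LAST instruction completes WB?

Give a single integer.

I0 sub r1 <- r1,r3: IF@1 ID@2 stall=0 (-) EX@3 MEM@4 WB@5
I1 mul r2 <- r3,r2: IF@2 ID@3 stall=0 (-) EX@4 MEM@5 WB@6
I2 add r4 <- r5,r5: IF@3 ID@4 stall=0 (-) EX@5 MEM@6 WB@7
I3 add r4 <- r3,r1: IF@4 ID@5 stall=0 (-) EX@6 MEM@7 WB@8

Answer: 8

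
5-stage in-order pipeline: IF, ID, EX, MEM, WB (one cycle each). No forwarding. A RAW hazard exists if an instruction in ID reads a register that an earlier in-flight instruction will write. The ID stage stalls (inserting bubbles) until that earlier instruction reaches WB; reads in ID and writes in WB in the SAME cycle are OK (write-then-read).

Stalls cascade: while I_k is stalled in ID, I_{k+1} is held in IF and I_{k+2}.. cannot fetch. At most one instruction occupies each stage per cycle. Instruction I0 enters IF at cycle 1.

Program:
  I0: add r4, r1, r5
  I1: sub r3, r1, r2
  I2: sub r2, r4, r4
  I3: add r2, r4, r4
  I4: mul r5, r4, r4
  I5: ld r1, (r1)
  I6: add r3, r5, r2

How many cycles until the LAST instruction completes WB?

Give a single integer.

I0 add r4 <- r1,r5: IF@1 ID@2 stall=0 (-) EX@3 MEM@4 WB@5
I1 sub r3 <- r1,r2: IF@2 ID@3 stall=0 (-) EX@4 MEM@5 WB@6
I2 sub r2 <- r4,r4: IF@3 ID@4 stall=1 (RAW on I0.r4 (WB@5)) EX@6 MEM@7 WB@8
I3 add r2 <- r4,r4: IF@4 ID@6 stall=0 (-) EX@7 MEM@8 WB@9
I4 mul r5 <- r4,r4: IF@6 ID@7 stall=0 (-) EX@8 MEM@9 WB@10
I5 ld r1 <- r1: IF@7 ID@8 stall=0 (-) EX@9 MEM@10 WB@11
I6 add r3 <- r5,r2: IF@8 ID@9 stall=1 (RAW on I4.r5 (WB@10)) EX@11 MEM@12 WB@13

Answer: 13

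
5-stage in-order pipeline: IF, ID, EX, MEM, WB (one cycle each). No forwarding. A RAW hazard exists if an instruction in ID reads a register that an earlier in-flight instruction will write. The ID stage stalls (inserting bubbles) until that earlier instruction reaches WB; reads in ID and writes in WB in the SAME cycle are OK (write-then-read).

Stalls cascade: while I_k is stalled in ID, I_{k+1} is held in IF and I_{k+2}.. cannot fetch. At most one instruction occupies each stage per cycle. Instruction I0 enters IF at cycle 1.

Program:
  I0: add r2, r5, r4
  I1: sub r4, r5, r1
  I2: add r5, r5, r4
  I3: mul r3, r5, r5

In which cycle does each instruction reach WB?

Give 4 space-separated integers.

Answer: 5 6 9 12

Derivation:
I0 add r2 <- r5,r4: IF@1 ID@2 stall=0 (-) EX@3 MEM@4 WB@5
I1 sub r4 <- r5,r1: IF@2 ID@3 stall=0 (-) EX@4 MEM@5 WB@6
I2 add r5 <- r5,r4: IF@3 ID@4 stall=2 (RAW on I1.r4 (WB@6)) EX@7 MEM@8 WB@9
I3 mul r3 <- r5,r5: IF@4 ID@7 stall=2 (RAW on I2.r5 (WB@9)) EX@10 MEM@11 WB@12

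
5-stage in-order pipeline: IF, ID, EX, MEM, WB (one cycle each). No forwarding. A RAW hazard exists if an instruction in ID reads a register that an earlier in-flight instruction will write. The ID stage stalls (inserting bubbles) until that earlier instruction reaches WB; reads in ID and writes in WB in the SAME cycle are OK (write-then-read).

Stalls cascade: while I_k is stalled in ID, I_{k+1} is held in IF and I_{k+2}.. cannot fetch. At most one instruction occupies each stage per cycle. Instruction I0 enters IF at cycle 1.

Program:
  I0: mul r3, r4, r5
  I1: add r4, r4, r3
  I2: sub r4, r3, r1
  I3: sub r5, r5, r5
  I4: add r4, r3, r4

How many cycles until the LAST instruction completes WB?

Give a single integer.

I0 mul r3 <- r4,r5: IF@1 ID@2 stall=0 (-) EX@3 MEM@4 WB@5
I1 add r4 <- r4,r3: IF@2 ID@3 stall=2 (RAW on I0.r3 (WB@5)) EX@6 MEM@7 WB@8
I2 sub r4 <- r3,r1: IF@3 ID@6 stall=0 (-) EX@7 MEM@8 WB@9
I3 sub r5 <- r5,r5: IF@6 ID@7 stall=0 (-) EX@8 MEM@9 WB@10
I4 add r4 <- r3,r4: IF@7 ID@8 stall=1 (RAW on I2.r4 (WB@9)) EX@10 MEM@11 WB@12

Answer: 12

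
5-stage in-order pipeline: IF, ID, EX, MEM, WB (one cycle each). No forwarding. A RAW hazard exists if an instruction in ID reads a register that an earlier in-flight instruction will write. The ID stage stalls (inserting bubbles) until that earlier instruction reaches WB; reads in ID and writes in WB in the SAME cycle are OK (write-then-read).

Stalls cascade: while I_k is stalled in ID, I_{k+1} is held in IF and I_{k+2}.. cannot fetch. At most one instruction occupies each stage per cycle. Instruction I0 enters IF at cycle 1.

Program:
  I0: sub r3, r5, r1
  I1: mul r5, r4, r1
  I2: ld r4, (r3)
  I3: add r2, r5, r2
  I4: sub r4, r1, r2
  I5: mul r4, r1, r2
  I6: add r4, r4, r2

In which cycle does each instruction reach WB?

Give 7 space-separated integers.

I0 sub r3 <- r5,r1: IF@1 ID@2 stall=0 (-) EX@3 MEM@4 WB@5
I1 mul r5 <- r4,r1: IF@2 ID@3 stall=0 (-) EX@4 MEM@5 WB@6
I2 ld r4 <- r3: IF@3 ID@4 stall=1 (RAW on I0.r3 (WB@5)) EX@6 MEM@7 WB@8
I3 add r2 <- r5,r2: IF@4 ID@6 stall=0 (-) EX@7 MEM@8 WB@9
I4 sub r4 <- r1,r2: IF@6 ID@7 stall=2 (RAW on I3.r2 (WB@9)) EX@10 MEM@11 WB@12
I5 mul r4 <- r1,r2: IF@7 ID@10 stall=0 (-) EX@11 MEM@12 WB@13
I6 add r4 <- r4,r2: IF@10 ID@11 stall=2 (RAW on I5.r4 (WB@13)) EX@14 MEM@15 WB@16

Answer: 5 6 8 9 12 13 16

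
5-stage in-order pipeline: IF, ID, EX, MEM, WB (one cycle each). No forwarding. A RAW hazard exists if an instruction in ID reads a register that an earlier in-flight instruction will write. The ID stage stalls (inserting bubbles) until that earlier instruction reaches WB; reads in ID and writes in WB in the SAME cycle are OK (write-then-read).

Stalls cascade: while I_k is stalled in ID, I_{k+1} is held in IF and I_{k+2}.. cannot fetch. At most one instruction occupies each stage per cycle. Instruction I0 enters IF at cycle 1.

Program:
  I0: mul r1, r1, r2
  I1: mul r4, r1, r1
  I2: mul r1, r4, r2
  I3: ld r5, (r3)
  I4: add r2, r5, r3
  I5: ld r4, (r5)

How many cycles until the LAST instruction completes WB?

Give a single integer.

Answer: 16

Derivation:
I0 mul r1 <- r1,r2: IF@1 ID@2 stall=0 (-) EX@3 MEM@4 WB@5
I1 mul r4 <- r1,r1: IF@2 ID@3 stall=2 (RAW on I0.r1 (WB@5)) EX@6 MEM@7 WB@8
I2 mul r1 <- r4,r2: IF@3 ID@6 stall=2 (RAW on I1.r4 (WB@8)) EX@9 MEM@10 WB@11
I3 ld r5 <- r3: IF@6 ID@9 stall=0 (-) EX@10 MEM@11 WB@12
I4 add r2 <- r5,r3: IF@9 ID@10 stall=2 (RAW on I3.r5 (WB@12)) EX@13 MEM@14 WB@15
I5 ld r4 <- r5: IF@10 ID@13 stall=0 (-) EX@14 MEM@15 WB@16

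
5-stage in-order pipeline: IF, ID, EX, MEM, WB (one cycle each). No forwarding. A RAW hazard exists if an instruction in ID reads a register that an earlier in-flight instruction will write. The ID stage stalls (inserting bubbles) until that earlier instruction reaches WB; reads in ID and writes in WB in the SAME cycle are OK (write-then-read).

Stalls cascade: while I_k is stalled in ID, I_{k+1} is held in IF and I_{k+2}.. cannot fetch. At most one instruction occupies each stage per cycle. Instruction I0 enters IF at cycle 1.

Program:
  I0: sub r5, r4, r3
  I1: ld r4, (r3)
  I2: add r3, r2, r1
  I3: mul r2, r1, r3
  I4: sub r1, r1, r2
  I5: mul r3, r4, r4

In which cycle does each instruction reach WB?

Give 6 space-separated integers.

Answer: 5 6 7 10 13 14

Derivation:
I0 sub r5 <- r4,r3: IF@1 ID@2 stall=0 (-) EX@3 MEM@4 WB@5
I1 ld r4 <- r3: IF@2 ID@3 stall=0 (-) EX@4 MEM@5 WB@6
I2 add r3 <- r2,r1: IF@3 ID@4 stall=0 (-) EX@5 MEM@6 WB@7
I3 mul r2 <- r1,r3: IF@4 ID@5 stall=2 (RAW on I2.r3 (WB@7)) EX@8 MEM@9 WB@10
I4 sub r1 <- r1,r2: IF@5 ID@8 stall=2 (RAW on I3.r2 (WB@10)) EX@11 MEM@12 WB@13
I5 mul r3 <- r4,r4: IF@8 ID@11 stall=0 (-) EX@12 MEM@13 WB@14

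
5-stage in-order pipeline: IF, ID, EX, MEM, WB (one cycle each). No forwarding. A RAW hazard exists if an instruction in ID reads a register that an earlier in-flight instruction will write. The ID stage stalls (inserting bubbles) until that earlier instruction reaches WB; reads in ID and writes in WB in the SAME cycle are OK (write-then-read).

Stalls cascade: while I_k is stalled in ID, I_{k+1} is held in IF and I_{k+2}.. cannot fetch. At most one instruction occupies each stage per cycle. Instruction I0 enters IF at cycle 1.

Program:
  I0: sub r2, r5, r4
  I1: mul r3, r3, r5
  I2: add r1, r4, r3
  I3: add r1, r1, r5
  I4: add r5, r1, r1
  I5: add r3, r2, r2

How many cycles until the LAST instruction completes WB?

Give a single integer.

I0 sub r2 <- r5,r4: IF@1 ID@2 stall=0 (-) EX@3 MEM@4 WB@5
I1 mul r3 <- r3,r5: IF@2 ID@3 stall=0 (-) EX@4 MEM@5 WB@6
I2 add r1 <- r4,r3: IF@3 ID@4 stall=2 (RAW on I1.r3 (WB@6)) EX@7 MEM@8 WB@9
I3 add r1 <- r1,r5: IF@4 ID@7 stall=2 (RAW on I2.r1 (WB@9)) EX@10 MEM@11 WB@12
I4 add r5 <- r1,r1: IF@7 ID@10 stall=2 (RAW on I3.r1 (WB@12)) EX@13 MEM@14 WB@15
I5 add r3 <- r2,r2: IF@10 ID@13 stall=0 (-) EX@14 MEM@15 WB@16

Answer: 16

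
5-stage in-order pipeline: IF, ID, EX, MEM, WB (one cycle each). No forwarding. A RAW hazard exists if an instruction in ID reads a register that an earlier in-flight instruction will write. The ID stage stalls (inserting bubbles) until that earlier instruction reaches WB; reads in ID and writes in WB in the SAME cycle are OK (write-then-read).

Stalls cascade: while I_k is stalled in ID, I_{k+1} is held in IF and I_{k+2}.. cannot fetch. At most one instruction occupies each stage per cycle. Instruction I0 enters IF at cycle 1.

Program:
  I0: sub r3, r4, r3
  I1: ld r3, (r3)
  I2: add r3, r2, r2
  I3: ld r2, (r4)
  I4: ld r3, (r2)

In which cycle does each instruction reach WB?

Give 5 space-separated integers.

I0 sub r3 <- r4,r3: IF@1 ID@2 stall=0 (-) EX@3 MEM@4 WB@5
I1 ld r3 <- r3: IF@2 ID@3 stall=2 (RAW on I0.r3 (WB@5)) EX@6 MEM@7 WB@8
I2 add r3 <- r2,r2: IF@3 ID@6 stall=0 (-) EX@7 MEM@8 WB@9
I3 ld r2 <- r4: IF@6 ID@7 stall=0 (-) EX@8 MEM@9 WB@10
I4 ld r3 <- r2: IF@7 ID@8 stall=2 (RAW on I3.r2 (WB@10)) EX@11 MEM@12 WB@13

Answer: 5 8 9 10 13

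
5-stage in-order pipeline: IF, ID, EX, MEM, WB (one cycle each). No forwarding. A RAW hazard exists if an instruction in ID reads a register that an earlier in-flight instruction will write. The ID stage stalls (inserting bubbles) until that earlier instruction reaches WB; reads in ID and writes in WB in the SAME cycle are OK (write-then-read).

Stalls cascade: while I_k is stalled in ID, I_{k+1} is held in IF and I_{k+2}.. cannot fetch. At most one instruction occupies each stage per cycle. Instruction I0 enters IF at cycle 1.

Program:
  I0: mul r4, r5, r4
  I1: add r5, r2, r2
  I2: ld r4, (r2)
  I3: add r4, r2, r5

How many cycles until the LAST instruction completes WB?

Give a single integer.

Answer: 9

Derivation:
I0 mul r4 <- r5,r4: IF@1 ID@2 stall=0 (-) EX@3 MEM@4 WB@5
I1 add r5 <- r2,r2: IF@2 ID@3 stall=0 (-) EX@4 MEM@5 WB@6
I2 ld r4 <- r2: IF@3 ID@4 stall=0 (-) EX@5 MEM@6 WB@7
I3 add r4 <- r2,r5: IF@4 ID@5 stall=1 (RAW on I1.r5 (WB@6)) EX@7 MEM@8 WB@9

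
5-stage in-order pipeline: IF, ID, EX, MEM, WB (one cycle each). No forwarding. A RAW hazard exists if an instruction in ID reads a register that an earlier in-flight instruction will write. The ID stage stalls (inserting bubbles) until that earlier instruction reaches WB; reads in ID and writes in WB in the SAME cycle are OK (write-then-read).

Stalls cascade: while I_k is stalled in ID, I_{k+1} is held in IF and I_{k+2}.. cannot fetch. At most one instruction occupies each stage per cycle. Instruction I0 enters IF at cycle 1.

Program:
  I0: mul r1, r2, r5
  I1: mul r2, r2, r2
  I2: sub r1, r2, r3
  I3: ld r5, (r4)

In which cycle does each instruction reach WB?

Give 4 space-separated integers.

Answer: 5 6 9 10

Derivation:
I0 mul r1 <- r2,r5: IF@1 ID@2 stall=0 (-) EX@3 MEM@4 WB@5
I1 mul r2 <- r2,r2: IF@2 ID@3 stall=0 (-) EX@4 MEM@5 WB@6
I2 sub r1 <- r2,r3: IF@3 ID@4 stall=2 (RAW on I1.r2 (WB@6)) EX@7 MEM@8 WB@9
I3 ld r5 <- r4: IF@4 ID@7 stall=0 (-) EX@8 MEM@9 WB@10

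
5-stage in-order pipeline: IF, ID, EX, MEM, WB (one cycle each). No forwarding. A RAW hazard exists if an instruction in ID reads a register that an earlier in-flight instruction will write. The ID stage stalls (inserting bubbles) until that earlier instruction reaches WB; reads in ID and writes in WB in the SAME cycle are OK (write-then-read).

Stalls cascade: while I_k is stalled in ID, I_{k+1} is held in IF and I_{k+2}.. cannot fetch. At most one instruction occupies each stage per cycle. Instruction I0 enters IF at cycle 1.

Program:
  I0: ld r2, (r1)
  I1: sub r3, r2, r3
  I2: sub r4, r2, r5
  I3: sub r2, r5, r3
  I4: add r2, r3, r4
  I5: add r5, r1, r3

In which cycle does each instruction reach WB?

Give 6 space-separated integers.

I0 ld r2 <- r1: IF@1 ID@2 stall=0 (-) EX@3 MEM@4 WB@5
I1 sub r3 <- r2,r3: IF@2 ID@3 stall=2 (RAW on I0.r2 (WB@5)) EX@6 MEM@7 WB@8
I2 sub r4 <- r2,r5: IF@3 ID@6 stall=0 (-) EX@7 MEM@8 WB@9
I3 sub r2 <- r5,r3: IF@6 ID@7 stall=1 (RAW on I1.r3 (WB@8)) EX@9 MEM@10 WB@11
I4 add r2 <- r3,r4: IF@7 ID@9 stall=0 (-) EX@10 MEM@11 WB@12
I5 add r5 <- r1,r3: IF@9 ID@10 stall=0 (-) EX@11 MEM@12 WB@13

Answer: 5 8 9 11 12 13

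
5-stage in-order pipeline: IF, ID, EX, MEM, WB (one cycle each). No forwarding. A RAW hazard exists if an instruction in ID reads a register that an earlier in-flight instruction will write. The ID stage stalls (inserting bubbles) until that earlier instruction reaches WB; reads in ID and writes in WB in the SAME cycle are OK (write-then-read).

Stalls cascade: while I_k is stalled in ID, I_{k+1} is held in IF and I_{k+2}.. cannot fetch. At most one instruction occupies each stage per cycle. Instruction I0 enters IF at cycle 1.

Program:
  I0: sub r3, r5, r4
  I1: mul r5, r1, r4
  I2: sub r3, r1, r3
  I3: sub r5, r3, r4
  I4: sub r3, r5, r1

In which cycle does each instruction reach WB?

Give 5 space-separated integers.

I0 sub r3 <- r5,r4: IF@1 ID@2 stall=0 (-) EX@3 MEM@4 WB@5
I1 mul r5 <- r1,r4: IF@2 ID@3 stall=0 (-) EX@4 MEM@5 WB@6
I2 sub r3 <- r1,r3: IF@3 ID@4 stall=1 (RAW on I0.r3 (WB@5)) EX@6 MEM@7 WB@8
I3 sub r5 <- r3,r4: IF@4 ID@6 stall=2 (RAW on I2.r3 (WB@8)) EX@9 MEM@10 WB@11
I4 sub r3 <- r5,r1: IF@6 ID@9 stall=2 (RAW on I3.r5 (WB@11)) EX@12 MEM@13 WB@14

Answer: 5 6 8 11 14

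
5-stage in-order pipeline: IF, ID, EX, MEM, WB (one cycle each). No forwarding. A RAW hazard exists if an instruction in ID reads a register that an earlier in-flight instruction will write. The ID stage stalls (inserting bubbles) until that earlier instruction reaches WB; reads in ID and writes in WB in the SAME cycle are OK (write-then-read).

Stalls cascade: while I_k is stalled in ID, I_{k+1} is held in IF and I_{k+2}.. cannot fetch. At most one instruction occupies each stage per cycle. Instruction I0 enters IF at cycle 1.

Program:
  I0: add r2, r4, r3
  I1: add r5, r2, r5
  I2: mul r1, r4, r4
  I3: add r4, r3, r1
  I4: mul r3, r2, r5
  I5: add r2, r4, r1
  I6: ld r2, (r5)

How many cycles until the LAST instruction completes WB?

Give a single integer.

Answer: 16

Derivation:
I0 add r2 <- r4,r3: IF@1 ID@2 stall=0 (-) EX@3 MEM@4 WB@5
I1 add r5 <- r2,r5: IF@2 ID@3 stall=2 (RAW on I0.r2 (WB@5)) EX@6 MEM@7 WB@8
I2 mul r1 <- r4,r4: IF@3 ID@6 stall=0 (-) EX@7 MEM@8 WB@9
I3 add r4 <- r3,r1: IF@6 ID@7 stall=2 (RAW on I2.r1 (WB@9)) EX@10 MEM@11 WB@12
I4 mul r3 <- r2,r5: IF@7 ID@10 stall=0 (-) EX@11 MEM@12 WB@13
I5 add r2 <- r4,r1: IF@10 ID@11 stall=1 (RAW on I3.r4 (WB@12)) EX@13 MEM@14 WB@15
I6 ld r2 <- r5: IF@11 ID@13 stall=0 (-) EX@14 MEM@15 WB@16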